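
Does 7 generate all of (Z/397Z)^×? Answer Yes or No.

φ(397) = 397 − 1 = 396 = 2^2 · 3^2 · 11.
Test 7^(396/q) mod 397 for each prime factor q of 396:
7^198 ≡ 396 (mod 397)  [q = 2: ≢ 1 ✓]
7^132 ≡ 34 (mod 397)  [q = 3: ≢ 1 ✓]
7^36 ≡ 256 (mod 397)  [q = 11: ≢ 1 ✓]
Every test exponent gives a nontrivial residue, hence 7 generates the full group.

Yes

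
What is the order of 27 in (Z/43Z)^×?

Since 27 ∈ (Z/43Z)^×, its order divides φ(43) = 43 − 1 = 42 = 2 · 3 · 7.
Divisors of 42: 1, 2, 3, 6, 7, 14, 21, 42.
Check 27^d mod 43 for each divisor in increasing order:
27^1 ≡ 27
27^2 ≡ 41
27^3 ≡ 32
27^6 ≡ 35
27^7 ≡ 42
27^14 ≡ 1
The smallest such exponent is 14, so the order of 27 is 14.

14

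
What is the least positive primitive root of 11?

2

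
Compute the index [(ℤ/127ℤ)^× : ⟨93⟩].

Since 93 ∈ (Z/127Z)^×, its order divides φ(127) = 127 − 1 = 126 = 2 · 3^2 · 7.
Divisors of 126: 1, 2, 3, 6, 7, 9, 14, 18, 21, 42, 63, 126.
Evaluate successive powers at the divisors of 126:
93^1 ≡ 93 (mod 127)
93^2 ≡ 13 (mod 127)
93^3 ≡ 66 (mod 127)
93^6 ≡ 38 (mod 127)
93^7 ≡ 105 (mod 127)
93^9 ≡ 95 (mod 127)
93^14 ≡ 103 (mod 127)
93^18 ≡ 8 (mod 127)
93^21 ≡ 20 (mod 127)
93^42 ≡ 19 (mod 127)
93^63 ≡ 126 (mod 127)
93^126 ≡ 1 (mod 127) ✓
Thus |⟨93⟩| = ord(93) = 126.
The index is φ(127) / ord(93) = 126 / 126 = 1.

1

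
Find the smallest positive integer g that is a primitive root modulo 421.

φ(421) = 421 − 1 = 420 = 2^2 · 3 · 5 · 7.
g is a primitive root iff g^(420/q) ≢ 1 (mod 421) for each prime q ∈ {2, 3, 5, 7}.
g = 2: 2^210 ≡ 420; 2^140 ≡ 400; 2^84 ≡ 279; 2^60 ≡ 370 — none is 1, so 2 is a primitive root.
The smallest primitive root modulo 421 is 2.

2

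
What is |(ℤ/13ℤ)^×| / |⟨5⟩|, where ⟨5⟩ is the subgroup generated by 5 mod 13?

3

Since 5 ∈ (Z/13Z)^×, its order divides φ(13) = 13 − 1 = 12 = 2^2 · 3.
Divisors of 12: 1, 2, 3, 4, 6, 12.
Test each divisor d:
5^1 ≡ 5
5^2 ≡ 12
5^3 ≡ 8
5^4 ≡ 1
So ord_13(5) = 4, hence |⟨5⟩| = 4.
The index is φ(13) / ord(5) = 12 / 4 = 3.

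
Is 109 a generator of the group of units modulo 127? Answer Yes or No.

φ(127) = 127 − 1 = 126 = 2 · 3^2 · 7.
An element g generates (Z/127Z)^× iff g^(126/q) ≢ 1 (mod 127) for each prime q ∈ {2, 3, 7}.
109^63 ≡ 126 (mod 127)  [q = 2: ≢ 1 ✓]
109^42 ≡ 19 (mod 127)  [q = 3: ≢ 1 ✓]
109^18 ≡ 2 (mod 127)  [q = 7: ≢ 1 ✓]
None equal 1, so ord_127(109) = 126: 109 is a primitive root.

Yes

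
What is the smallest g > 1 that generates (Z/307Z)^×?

5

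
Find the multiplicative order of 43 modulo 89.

88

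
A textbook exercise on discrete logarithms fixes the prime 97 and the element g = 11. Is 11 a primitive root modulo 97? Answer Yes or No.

No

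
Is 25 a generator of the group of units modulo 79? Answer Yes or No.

No

φ(79) = 79 − 1 = 78 = 2 · 3 · 13.
25 is a primitive root mod 79 iff 25^(φ(79)/q) ≢ 1 for every prime q | φ(79), i.e. q ∈ {2, 3, 13}.
25^39 ≡ 1 (mod 79)  [q = 2: ≡ 1 ✗]
25^26 ≡ 23 (mod 79)  [q = 3: ≢ 1 ✓]
25^6 ≡ 52 (mod 79)  [q = 13: ≢ 1 ✓]
Since 25^39 ≡ 1, the order of 25 divides 39 < 78, so 25 is not a primitive root.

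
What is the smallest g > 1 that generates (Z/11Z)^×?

φ(11) = 11 − 1 = 10 = 2 · 5.
g is a primitive root iff g^(10/q) ≢ 1 (mod 11) for each prime q ∈ {2, 5}.
g = 2: 2^5 ≡ 10; 2^2 ≡ 4 — none is 1, so 2 is a primitive root.
So 2 is the smallest generator of (Z/11Z)^×.

2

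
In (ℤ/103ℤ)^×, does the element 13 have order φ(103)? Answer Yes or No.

No

φ(103) = 103 − 1 = 102 = 2 · 3 · 17.
An element g generates (Z/103Z)^× iff g^(102/q) ≢ 1 (mod 103) for each prime q ∈ {2, 3, 17}.
13^51 ≡ 1 (mod 103)  [q = 2: ≡ 1 ✗]
13^34 ≡ 1 (mod 103)  [q = 3: ≡ 1 ✗]
13^6 ≡ 23 (mod 103)  [q = 17: ≢ 1 ✓]
13^51 ≡ 1 shows ord(13) | 51, strictly less than φ(103); not a primitive root.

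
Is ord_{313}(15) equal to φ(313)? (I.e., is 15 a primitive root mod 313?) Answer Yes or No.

Yes

φ(313) = 313 − 1 = 312 = 2^3 · 3 · 13.
Test 15^(312/q) mod 313 for each prime factor q of 312:
15^156 ≡ 312 (mod 313)  [q = 2: ≢ 1 ✓]
15^104 ≡ 98 (mod 313)  [q = 3: ≢ 1 ✓]
15^24 ≡ 150 (mod 313)  [q = 13: ≢ 1 ✓]
Every test exponent gives a nontrivial residue, hence 15 generates the full group.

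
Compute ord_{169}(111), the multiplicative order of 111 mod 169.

156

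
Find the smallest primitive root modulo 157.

φ(157) = 157 − 1 = 156 = 2^2 · 3 · 13.
Test candidates g = 2, 3, … against the prime factors q ∈ {2, 3, 13} of φ(157): g is a generator iff g^(156/q) ≢ 1 for every such q.
g = 2: 2^78 ≡ 156; 2^52 ≡ 1 — hits 1, so not a primitive root.
g = 3: 3^78 ≡ 1 — hits 1, so not a primitive root.
g = 4: 4^78 ≡ 1 — hits 1, so not a primitive root.
g = 5: 5^78 ≡ 156; 5^52 ≡ 12; 5^12 ≡ 130 — none is 1, so 5 is a primitive root.
Hence the least primitive root of 157 is 5.

5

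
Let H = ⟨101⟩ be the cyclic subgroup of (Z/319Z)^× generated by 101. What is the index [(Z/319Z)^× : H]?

2

ord(101) | φ(319) = φ(11·29) = (11−1)·(29−1) = 10·28 = 280 = 2^3 · 5 · 7.
Divisors of 280: 1, 2, 4, 5, 7, 8, 10, 14, 20, 28, 35, 40, 56, 70, 140, 280.
Check 101^d mod 319 for each divisor in increasing order:
101^1 ≡ 101 (mod 319)
101^2 ≡ 312 (mod 319)
101^4 ≡ 49 (mod 319)
101^5 ≡ 164 (mod 319)
101^7 ≡ 128 (mod 319)
101^8 ≡ 168 (mod 319)
101^10 ≡ 100 (mod 319)
101^14 ≡ 115 (mod 319)
101^20 ≡ 111 (mod 319)
101^28 ≡ 146 (mod 319)
101^35 ≡ 186 (mod 319)
101^40 ≡ 199 (mod 319)
101^56 ≡ 262 (mod 319)
101^70 ≡ 144 (mod 319)
101^140 ≡ 1 (mod 319) ✓
The order of 101 is 140, so the subgroup it generates has 140 elements.
[(Z/319Z)^× : ⟨101⟩] = 280/140 = 2.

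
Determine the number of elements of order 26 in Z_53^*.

12

φ(53) = 53 − 1 = 52 = 2^2 · 13.
(Z/53Z)^× is cyclic (|G| = 52); a cyclic group of order m has exactly φ(d) elements of each order d | m, and none otherwise.
26 = 2 · 13 divides 52, and φ(26) = 12.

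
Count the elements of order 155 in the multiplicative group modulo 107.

φ(107) = 107 − 1 = 106 = 2 · 53.
(Z/107Z)^× is cyclic (|G| = 106); a cyclic group of order m has exactly φ(d) elements of each order d | m, and none otherwise.
Since 155 ∤ 106, the count is 0.

0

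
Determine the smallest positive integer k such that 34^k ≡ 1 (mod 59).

ord(34) | φ(59) = 59 − 1 = 58 = 2 · 29.
Divisors of 58: 1, 2, 29, 58.
Compute 34^d (mod 59) for the divisors d until we hit 1:
34^1 ≡ 34 (mod 59)
34^2 ≡ 35 (mod 59)
34^29 ≡ 58 (mod 59)
34^58 ≡ 1 (mod 59) ✓
Therefore the multiplicative order of 34 modulo 59 is 58.

58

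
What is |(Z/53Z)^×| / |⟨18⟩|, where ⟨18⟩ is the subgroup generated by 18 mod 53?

1

The order of 18 must divide φ(53) = 53 − 1 = 52 = 2^2 · 13.
Divisors of 52: 1, 2, 4, 13, 26, 52.
Evaluate successive powers at the divisors of 52:
18^1 ≡ 18 (mod 53)
18^2 ≡ 6 (mod 53)
18^4 ≡ 36 (mod 53)
18^13 ≡ 23 (mod 53)
18^26 ≡ 52 (mod 53)
18^52 ≡ 1 (mod 53) ✓
Thus |⟨18⟩| = ord(18) = 52.
Index = |(Z/53Z)^×| / |⟨18⟩| = 52 / 52 = 1.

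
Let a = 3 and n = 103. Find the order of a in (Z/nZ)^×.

34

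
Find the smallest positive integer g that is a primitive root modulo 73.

5

φ(73) = 73 − 1 = 72 = 2^3 · 3^2.
g is a primitive root iff g^(72/q) ≢ 1 (mod 73) for each prime q ∈ {2, 3}.
g = 2: 2^36 ≡ 1 — hits 1, so not a primitive root.
g = 3: 3^36 ≡ 1 — hits 1, so not a primitive root.
g = 4: 4^36 ≡ 1 — hits 1, so not a primitive root.
g = 5: 5^36 ≡ 72; 5^24 ≡ 8 — none is 1, so 5 is a primitive root.
The smallest primitive root modulo 73 is 5.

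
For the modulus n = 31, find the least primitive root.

3

φ(31) = 31 − 1 = 30 = 2 · 3 · 5.
Test candidates g = 2, 3, … against the prime factors q ∈ {2, 3, 5} of φ(31): g is a generator iff g^(30/q) ≢ 1 for every such q.
g = 2: 2^15 ≡ 1 — hits 1, so not a primitive root.
g = 3: 3^15 ≡ 30; 3^10 ≡ 25; 3^6 ≡ 16 — none is 1, so 3 is a primitive root.
The smallest primitive root modulo 31 is 3.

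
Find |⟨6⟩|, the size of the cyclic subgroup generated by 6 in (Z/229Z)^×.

228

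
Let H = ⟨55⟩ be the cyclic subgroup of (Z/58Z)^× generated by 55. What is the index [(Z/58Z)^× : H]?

1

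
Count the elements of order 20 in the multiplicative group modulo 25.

8

φ(25) = φ(5^2) = 5·(5−1) = 20 = 2^2 · 5.
(Z/25Z)^× is cyclic (|G| = 20); a cyclic group of order m has exactly φ(d) elements of each order d | m, and none otherwise.
20 = 2^2 · 5 divides 20, and φ(20) = 8.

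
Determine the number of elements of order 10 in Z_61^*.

φ(61) = 61 − 1 = 60 = 2^2 · 3 · 5.
In a cyclic group of order 60, there are φ(d) elements of order d for each divisor d of 60, and zero for non-divisors.
10 = 2 · 5 divides 60, and φ(10) = 4.

4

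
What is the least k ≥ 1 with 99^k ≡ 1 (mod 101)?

100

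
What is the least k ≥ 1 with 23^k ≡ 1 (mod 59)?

ord(23) | φ(59) = 59 − 1 = 58 = 2 · 29.
Divisors of 58: 1, 2, 29, 58.
Check 23^d mod 59 for each divisor in increasing order:
23^1 ≡ 23 (mod 59)
23^2 ≡ 57 (mod 59)
23^29 ≡ 58 (mod 59)
23^58 ≡ 1 (mod 59) ✓
The smallest such exponent is 58, so the order of 23 is 58.

58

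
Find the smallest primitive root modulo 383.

5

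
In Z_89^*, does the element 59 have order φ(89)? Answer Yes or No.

Yes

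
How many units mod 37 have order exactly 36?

12

φ(37) = 37 − 1 = 36 = 2^2 · 3^2.
(Z/37Z)^× is cyclic (|G| = 36); a cyclic group of order m has exactly φ(d) elements of each order d | m, and none otherwise.
36 = 2^2 · 3^2 divides 36, and φ(36) = 12.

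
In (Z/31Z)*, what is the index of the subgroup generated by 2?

ord(2) | φ(31) = 31 − 1 = 30 = 2 · 3 · 5.
Divisors of 30: 1, 2, 3, 5, 6, 10, 15, 30.
Compute 2^d (mod 31) for the divisors d until we hit 1:
2^1 ≡ 2
2^2 ≡ 4
2^3 ≡ 8
2^5 ≡ 1
Thus |⟨2⟩| = ord(2) = 5.
Index = |(Z/31Z)^×| / |⟨2⟩| = 30 / 5 = 6.

6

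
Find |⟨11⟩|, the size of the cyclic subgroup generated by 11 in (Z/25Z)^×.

5

Since 11 ∈ (Z/25Z)^×, its order divides φ(25) = φ(5^2) = 5·(5−1) = 20 = 2^2 · 5.
Divisors of 20: 1, 2, 4, 5, 10, 20.
Evaluate successive powers at the divisors of 20:
11^1 ≡ 11 (mod 25)
11^2 ≡ 21 (mod 25)
11^4 ≡ 16 (mod 25)
11^5 ≡ 1 (mod 25) ✓
So ord_25(11) = 5.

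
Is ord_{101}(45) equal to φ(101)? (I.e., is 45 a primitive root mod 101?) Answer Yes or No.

No

φ(101) = 101 − 1 = 100 = 2^2 · 5^2.
45 is a primitive root mod 101 iff 45^(φ(101)/q) ≢ 1 for every prime q | φ(101), i.e. q ∈ {2, 5}.
45^50 ≡ 1 (mod 101)  [q = 2: ≡ 1 ✗]
45^20 ≡ 36 (mod 101)  [q = 5: ≢ 1 ✓]
Since 45^50 ≡ 1, the order of 45 divides 50 < 100, so 45 is not a primitive root.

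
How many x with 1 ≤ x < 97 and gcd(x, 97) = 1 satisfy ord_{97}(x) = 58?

0

φ(97) = 97 − 1 = 96 = 2^5 · 3.
(Z/97Z)^× is cyclic (|G| = 96); a cyclic group of order m has exactly φ(d) elements of each order d | m, and none otherwise.
Here 96 is not a multiple of 58, so there are no elements of order 58.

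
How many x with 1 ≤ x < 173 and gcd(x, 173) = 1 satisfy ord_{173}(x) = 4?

φ(173) = 173 − 1 = 172 = 2^2 · 43.
Since (Z/173Z)^× is cyclic of order 172, the number of elements of order d is φ(d) when d | 172 and 0 otherwise.
4 = 2^2 divides 172, and φ(4) = 2.

2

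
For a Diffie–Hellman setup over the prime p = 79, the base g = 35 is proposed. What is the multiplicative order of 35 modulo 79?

By Lagrange's theorem, ord_79(35) divides φ(79) = 79 − 1 = 78 = 2 · 3 · 13.
Divisors of 78: 1, 2, 3, 6, 13, 26, 39, 78.
Test each divisor d:
35^1 ≡ 35
35^2 ≡ 40
35^3 ≡ 57
35^6 ≡ 10
35^13 ≡ 24
35^26 ≡ 23
35^39 ≡ 78
35^78 ≡ 1
Hence ord(35) = 78.

78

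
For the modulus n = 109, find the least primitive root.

6

φ(109) = 109 − 1 = 108 = 2^2 · 3^3.
Test candidates g = 2, 3, … against the prime factors q ∈ {2, 3} of φ(109): g is a generator iff g^(108/q) ≢ 1 for every such q.
g = 2: 2^54 ≡ 108; 2^36 ≡ 1 — hits 1, so not a primitive root.
g = 3: 3^54 ≡ 1 — hits 1, so not a primitive root.
g = 4: 4^54 ≡ 1 — hits 1, so not a primitive root.
g = 5: 5^54 ≡ 1 — hits 1, so not a primitive root.
g = 6: 6^54 ≡ 108; 6^36 ≡ 63 — none is 1, so 6 is a primitive root.
The smallest primitive root modulo 109 is 6.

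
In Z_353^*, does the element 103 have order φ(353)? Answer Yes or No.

φ(353) = 353 − 1 = 352 = 2^5 · 11.
103 is a primitive root mod 353 iff 103^(φ(353)/q) ≢ 1 for every prime q | φ(353), i.e. q ∈ {2, 11}.
103^176 ≡ 352 (mod 353)  [q = 2: ≢ 1 ✓]
103^32 ≡ 185 (mod 353)  [q = 11: ≢ 1 ✓]
All checks pass, so 103 has order 352 and is a primitive root modulo 353.

Yes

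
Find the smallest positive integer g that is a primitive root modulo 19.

φ(19) = 19 − 1 = 18 = 2 · 3^2.
Test candidates g = 2, 3, … against the prime factors q ∈ {2, 3} of φ(19): g is a generator iff g^(18/q) ≢ 1 for every such q.
g = 2: 2^9 ≡ 18; 2^6 ≡ 7 — none is 1, so 2 is a primitive root.
The smallest primitive root modulo 19 is 2.

2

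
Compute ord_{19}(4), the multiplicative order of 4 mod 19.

By Lagrange's theorem, ord_19(4) divides φ(19) = 19 − 1 = 18 = 2 · 3^2.
Divisors of 18: 1, 2, 3, 6, 9, 18.
Check 4^d mod 19 for each divisor in increasing order:
4^1 ≡ 4 (mod 19)
4^2 ≡ 16 (mod 19)
4^3 ≡ 7 (mod 19)
4^6 ≡ 11 (mod 19)
4^9 ≡ 1 (mod 19) ✓
The smallest such exponent is 9, so the order of 4 is 9.

9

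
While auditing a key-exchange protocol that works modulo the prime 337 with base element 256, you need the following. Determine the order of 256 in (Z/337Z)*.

21

Since 256 ∈ (Z/337Z)^×, its order divides φ(337) = 337 − 1 = 336 = 2^4 · 3 · 7.
Divisors of 336: 1, 2, 3, 4, 6, 7, 8, 12, 14, 16, 21, 24, 28, 42, 48, 56, 84, 112, 168, 336.
Test each divisor d:
256^1 ≡ 256 (mod 337)
256^2 ≡ 158 (mod 337)
256^3 ≡ 8 (mod 337)
256^4 ≡ 26 (mod 337)
256^6 ≡ 64 (mod 337)
256^7 ≡ 208 (mod 337)
256^8 ≡ 2 (mod 337)
256^12 ≡ 52 (mod 337)
256^14 ≡ 128 (mod 337)
256^16 ≡ 4 (mod 337)
256^21 ≡ 1 (mod 337) ✓
So ord_337(256) = 21.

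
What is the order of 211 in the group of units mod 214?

106

ord(211) | φ(214) = φ(2)·φ(107) = 1·106 = 106 = 2 · 53.
Divisors of 106: 1, 2, 53, 106.
Compute 211^d (mod 214) for the divisors d until we hit 1:
211^1 ≡ 211 (mod 214)
211^2 ≡ 9 (mod 214)
211^53 ≡ 213 (mod 214)
211^106 ≡ 1 (mod 214) ✓
The smallest such exponent is 106, so the order of 211 is 106.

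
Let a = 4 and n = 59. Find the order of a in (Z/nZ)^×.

The order of 4 must divide φ(59) = 59 − 1 = 58 = 2 · 29.
Divisors of 58: 1, 2, 29, 58.
Evaluate successive powers at the divisors of 58:
4^1 ≡ 4 (mod 59)
4^2 ≡ 16 (mod 59)
4^29 ≡ 1 (mod 59) ✓
Hence ord(4) = 29.

29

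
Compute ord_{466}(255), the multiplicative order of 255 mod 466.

The order of 255 must divide φ(466) = φ(2)·φ(233) = 1·232 = 232 = 2^3 · 29.
Divisors of 232: 1, 2, 4, 8, 29, 58, 116, 232.
Evaluate successive powers at the divisors of 232:
255^1 ≡ 255 (mod 466)
255^2 ≡ 251 (mod 466)
255^4 ≡ 91 (mod 466)
255^8 ≡ 359 (mod 466)
255^29 ≡ 245 (mod 466)
255^58 ≡ 377 (mod 466)
255^116 ≡ 465 (mod 466)
255^232 ≡ 1 (mod 466) ✓
Hence ord(255) = 232.

232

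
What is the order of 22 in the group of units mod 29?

ord(22) | φ(29) = 29 − 1 = 28 = 2^2 · 7.
Divisors of 28: 1, 2, 4, 7, 14, 28.
Check 22^d mod 29 for each divisor in increasing order:
22^1 ≡ 22 (mod 29)
22^2 ≡ 20 (mod 29)
22^4 ≡ 23 (mod 29)
22^7 ≡ 28 (mod 29)
22^14 ≡ 1 (mod 29) ✓
The smallest such exponent is 14, so the order of 22 is 14.

14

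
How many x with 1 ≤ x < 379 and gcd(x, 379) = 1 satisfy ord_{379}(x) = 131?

φ(379) = 379 − 1 = 378 = 2 · 3^3 · 7.
Since (Z/379Z)^× is cyclic of order 378, the number of elements of order d is φ(d) when d | 378 and 0 otherwise.
Since 131 ∤ 378, the count is 0.

0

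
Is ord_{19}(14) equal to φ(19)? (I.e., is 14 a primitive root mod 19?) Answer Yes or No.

φ(19) = 19 − 1 = 18 = 2 · 3^2.
Test 14^(18/q) mod 19 for each prime factor q of 18:
14^9 ≡ 18 (mod 19)  [q = 2: ≢ 1 ✓]
14^6 ≡ 7 (mod 19)  [q = 3: ≢ 1 ✓]
Every test exponent gives a nontrivial residue, hence 14 generates the full group.

Yes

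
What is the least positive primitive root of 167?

φ(167) = 167 − 1 = 166 = 2 · 83.
Test candidates g = 2, 3, … against the prime factors q ∈ {2, 83} of φ(167): g is a generator iff g^(166/q) ≢ 1 for every such q.
g = 2: 2^83 ≡ 1 — hits 1, so not a primitive root.
g = 3: 3^83 ≡ 1 — hits 1, so not a primitive root.
g = 4: 4^83 ≡ 1 — hits 1, so not a primitive root.
g = 5: 5^83 ≡ 166; 5^2 ≡ 25 — none is 1, so 5 is a primitive root.
Hence the least primitive root of 167 is 5.

5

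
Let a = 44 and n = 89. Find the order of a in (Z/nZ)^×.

22

Since 44 ∈ (Z/89Z)^×, its order divides φ(89) = 89 − 1 = 88 = 2^3 · 11.
Divisors of 88: 1, 2, 4, 8, 11, 22, 44, 88.
Evaluate successive powers at the divisors of 88:
44^1 ≡ 44 (mod 89)
44^2 ≡ 67 (mod 89)
44^4 ≡ 39 (mod 89)
44^8 ≡ 8 (mod 89)
44^11 ≡ 88 (mod 89)
44^22 ≡ 1 (mod 89) ✓
Hence ord(44) = 22.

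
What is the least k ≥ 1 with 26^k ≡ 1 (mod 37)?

The order of 26 must divide φ(37) = 37 − 1 = 36 = 2^2 · 3^2.
Divisors of 36: 1, 2, 3, 4, 6, 9, 12, 18, 36.
Evaluate successive powers at the divisors of 36:
26^1 ≡ 26 (mod 37)
26^2 ≡ 10 (mod 37)
26^3 ≡ 1 (mod 37) ✓
Therefore the multiplicative order of 26 modulo 37 is 3.

3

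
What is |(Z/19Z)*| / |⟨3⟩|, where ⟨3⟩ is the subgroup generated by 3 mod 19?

Since 3 ∈ (Z/19Z)^×, its order divides φ(19) = 19 − 1 = 18 = 2 · 3^2.
Divisors of 18: 1, 2, 3, 6, 9, 18.
Evaluate successive powers at the divisors of 18:
3^1 ≡ 3 (mod 19)
3^2 ≡ 9 (mod 19)
3^3 ≡ 8 (mod 19)
3^6 ≡ 7 (mod 19)
3^9 ≡ 18 (mod 19)
3^18 ≡ 1 (mod 19) ✓
So ord_19(3) = 18, hence |⟨3⟩| = 18.
Index = |(Z/19Z)^×| / |⟨3⟩| = 18 / 18 = 1.

1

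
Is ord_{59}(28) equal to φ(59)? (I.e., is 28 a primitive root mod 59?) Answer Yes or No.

No

φ(59) = 59 − 1 = 58 = 2 · 29.
An element g generates (Z/59Z)^× iff g^(58/q) ≢ 1 (mod 59) for each prime q ∈ {2, 29}.
28^29 ≡ 1 (mod 59)  [q = 2: ≡ 1 ✗]
28^2 ≡ 17 (mod 59)  [q = 29: ≢ 1 ✓]
Since 28^29 ≡ 1, the order of 28 divides 29 < 58, so 28 is not a primitive root.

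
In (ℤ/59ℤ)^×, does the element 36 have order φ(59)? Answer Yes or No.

φ(59) = 59 − 1 = 58 = 2 · 29.
36 is a primitive root mod 59 iff 36^(φ(59)/q) ≢ 1 for every prime q | φ(59), i.e. q ∈ {2, 29}.
36^29 ≡ 1 (mod 59)  [q = 2: ≡ 1 ✗]
36^2 ≡ 57 (mod 59)  [q = 29: ≢ 1 ✓]
36^29 ≡ 1 shows ord(36) | 29, strictly less than φ(59); not a primitive root.

No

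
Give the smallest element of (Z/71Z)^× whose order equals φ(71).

φ(71) = 71 − 1 = 70 = 2 · 5 · 7.
g is a primitive root iff g^(70/q) ≢ 1 (mod 71) for each prime q ∈ {2, 5, 7}.
g = 2: 2^35 ≡ 1 — hits 1, so not a primitive root.
g = 3: 3^35 ≡ 1 — hits 1, so not a primitive root.
g = 4: 4^35 ≡ 1 — hits 1, so not a primitive root.
g = 5: 5^35 ≡ 1 — hits 1, so not a primitive root.
g = 6: 6^35 ≡ 1 — hits 1, so not a primitive root.
g = 7: 7^35 ≡ 70; 7^14 ≡ 54; 7^10 ≡ 45 — none is 1, so 7 is a primitive root.
Hence the least primitive root of 71 is 7.

7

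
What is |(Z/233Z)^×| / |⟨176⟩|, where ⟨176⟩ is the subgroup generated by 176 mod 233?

By Lagrange's theorem, ord_233(176) divides φ(233) = 233 − 1 = 232 = 2^3 · 29.
Divisors of 232: 1, 2, 4, 8, 29, 58, 116, 232.
Evaluate successive powers at the divisors of 232:
176^1 ≡ 176 (mod 233)
176^2 ≡ 220 (mod 233)
176^4 ≡ 169 (mod 233)
176^8 ≡ 135 (mod 233)
176^29 ≡ 12 (mod 233)
176^58 ≡ 144 (mod 233)
176^116 ≡ 232 (mod 233)
176^232 ≡ 1 (mod 233) ✓
The order of 176 is 232, so the subgroup it generates has 232 elements.
The index is φ(233) / ord(176) = 232 / 232 = 1.

1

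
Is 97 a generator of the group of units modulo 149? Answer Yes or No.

φ(149) = 149 − 1 = 148 = 2^2 · 37.
Test 97^(148/q) mod 149 for each prime factor q of 148:
97^74 ≡ 148 (mod 149)  [q = 2: ≢ 1 ✓]
97^4 ≡ 37 (mod 149)  [q = 37: ≢ 1 ✓]
All checks pass, so 97 has order 148 and is a primitive root modulo 149.

Yes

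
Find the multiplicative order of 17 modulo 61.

60

By Lagrange's theorem, ord_61(17) divides φ(61) = 61 − 1 = 60 = 2^2 · 3 · 5.
Divisors of 60: 1, 2, 3, 4, 5, 6, 10, 12, 15, 20, 30, 60.
Test each divisor d:
17^1 ≡ 17 (mod 61)
17^2 ≡ 45 (mod 61)
17^3 ≡ 33 (mod 61)
17^4 ≡ 12 (mod 61)
17^5 ≡ 21 (mod 61)
17^6 ≡ 52 (mod 61)
17^10 ≡ 14 (mod 61)
17^12 ≡ 20 (mod 61)
17^15 ≡ 50 (mod 61)
17^20 ≡ 13 (mod 61)
17^30 ≡ 60 (mod 61)
17^60 ≡ 1 (mod 61) ✓
The smallest such exponent is 60, so the order of 17 is 60.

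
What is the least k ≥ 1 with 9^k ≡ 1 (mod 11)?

5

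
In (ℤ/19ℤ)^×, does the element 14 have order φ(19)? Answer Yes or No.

φ(19) = 19 − 1 = 18 = 2 · 3^2.
Test 14^(18/q) mod 19 for each prime factor q of 18:
14^9 ≡ 18 (mod 19)  [q = 2: ≢ 1 ✓]
14^6 ≡ 7 (mod 19)  [q = 3: ≢ 1 ✓]
All checks pass, so 14 has order 18 and is a primitive root modulo 19.

Yes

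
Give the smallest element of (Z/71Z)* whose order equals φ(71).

7

φ(71) = 71 − 1 = 70 = 2 · 5 · 7.
g is a primitive root iff g^(70/q) ≢ 1 (mod 71) for each prime q ∈ {2, 5, 7}.
g = 2: 2^35 ≡ 1 — hits 1, so not a primitive root.
g = 3: 3^35 ≡ 1 — hits 1, so not a primitive root.
g = 4: 4^35 ≡ 1 — hits 1, so not a primitive root.
g = 5: 5^35 ≡ 1 — hits 1, so not a primitive root.
g = 6: 6^35 ≡ 1 — hits 1, so not a primitive root.
g = 7: 7^35 ≡ 70; 7^14 ≡ 54; 7^10 ≡ 45 — none is 1, so 7 is a primitive root.
So 7 is the smallest generator of (Z/71Z)^×.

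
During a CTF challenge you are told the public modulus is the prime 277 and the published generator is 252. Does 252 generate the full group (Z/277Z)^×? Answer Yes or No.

No

φ(277) = 277 − 1 = 276 = 2^2 · 3 · 23.
An element g generates (Z/277Z)^× iff g^(276/q) ≢ 1 (mod 277) for each prime q ∈ {2, 3, 23}.
252^138 ≡ 1 (mod 277)  [q = 2: ≡ 1 ✗]
252^92 ≡ 160 (mod 277)  [q = 3: ≢ 1 ✓]
252^12 ≡ 175 (mod 277)  [q = 23: ≢ 1 ✓]
The check at q = 2 fails, so 252 generates a proper subgroup.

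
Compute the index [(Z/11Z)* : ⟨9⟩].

2

Since 9 ∈ (Z/11Z)^×, its order divides φ(11) = 11 − 1 = 10 = 2 · 5.
Divisors of 10: 1, 2, 5, 10.
Evaluate successive powers at the divisors of 10:
9^1 ≡ 9 (mod 11)
9^2 ≡ 4 (mod 11)
9^5 ≡ 1 (mod 11) ✓
Thus |⟨9⟩| = ord(9) = 5.
[(Z/11Z)^× : ⟨9⟩] = 10/5 = 2.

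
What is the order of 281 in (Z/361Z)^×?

342

The order of 281 must divide φ(361) = φ(19^2) = 19·(19−1) = 342 = 2 · 3^2 · 19.
Divisors of 342: 1, 2, 3, 6, 9, 18, 19, 38, 57, 114, 171, 342.
Compute 281^d (mod 361) for the divisors d until we hit 1:
281^1 ≡ 281
281^2 ≡ 263
281^3 ≡ 259
281^6 ≡ 296
281^9 ≡ 132
281^18 ≡ 96
281^19 ≡ 262
281^38 ≡ 54
281^57 ≡ 69
281^114 ≡ 68
281^171 ≡ 360
281^342 ≡ 1
So ord_361(281) = 342.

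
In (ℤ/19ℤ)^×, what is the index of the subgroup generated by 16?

By Lagrange's theorem, ord_19(16) divides φ(19) = 19 − 1 = 18 = 2 · 3^2.
Divisors of 18: 1, 2, 3, 6, 9, 18.
Check 16^d mod 19 for each divisor in increasing order:
16^1 ≡ 16 (mod 19)
16^2 ≡ 9 (mod 19)
16^3 ≡ 11 (mod 19)
16^6 ≡ 7 (mod 19)
16^9 ≡ 1 (mod 19) ✓
Thus |⟨16⟩| = ord(16) = 9.
Index = |(Z/19Z)^×| / |⟨16⟩| = 18 / 9 = 2.

2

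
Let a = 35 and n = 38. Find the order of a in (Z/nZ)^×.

By Lagrange's theorem, ord_38(35) divides φ(38) = φ(2)·φ(19) = 1·18 = 18 = 2 · 3^2.
Divisors of 18: 1, 2, 3, 6, 9, 18.
Check 35^d mod 38 for each divisor in increasing order:
35^1 ≡ 35 (mod 38)
35^2 ≡ 9 (mod 38)
35^3 ≡ 11 (mod 38)
35^6 ≡ 7 (mod 38)
35^9 ≡ 1 (mod 38) ✓
So ord_38(35) = 9.

9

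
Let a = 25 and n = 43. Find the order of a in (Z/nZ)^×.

The order of 25 must divide φ(43) = 43 − 1 = 42 = 2 · 3 · 7.
Divisors of 42: 1, 2, 3, 6, 7, 14, 21, 42.
Test each divisor d:
25^1 ≡ 25
25^2 ≡ 23
25^3 ≡ 16
25^6 ≡ 41
25^7 ≡ 36
25^14 ≡ 6
25^21 ≡ 1
Hence ord(25) = 21.

21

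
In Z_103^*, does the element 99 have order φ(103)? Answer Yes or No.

Yes

φ(103) = 103 − 1 = 102 = 2 · 3 · 17.
An element g generates (Z/103Z)^× iff g^(102/q) ≢ 1 (mod 103) for each prime q ∈ {2, 3, 17}.
99^51 ≡ 102 (mod 103)  [q = 2: ≢ 1 ✓]
99^34 ≡ 56 (mod 103)  [q = 3: ≢ 1 ✓]
99^6 ≡ 79 (mod 103)  [q = 17: ≢ 1 ✓]
None equal 1, so ord_103(99) = 102: 99 is a primitive root.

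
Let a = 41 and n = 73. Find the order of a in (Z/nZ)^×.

By Lagrange's theorem, ord_73(41) divides φ(73) = 73 − 1 = 72 = 2^3 · 3^2.
Divisors of 72: 1, 2, 3, 4, 6, 8, 9, 12, 18, 24, 36, 72.
Compute 41^d (mod 73) for the divisors d until we hit 1:
41^1 ≡ 41 (mod 73)
41^2 ≡ 2 (mod 73)
41^3 ≡ 9 (mod 73)
41^4 ≡ 4 (mod 73)
41^6 ≡ 8 (mod 73)
41^8 ≡ 16 (mod 73)
41^9 ≡ 72 (mod 73)
41^12 ≡ 64 (mod 73)
41^18 ≡ 1 (mod 73) ✓
Therefore the multiplicative order of 41 modulo 73 is 18.

18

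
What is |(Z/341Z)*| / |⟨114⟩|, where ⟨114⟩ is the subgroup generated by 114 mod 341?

10

By Lagrange's theorem, ord_341(114) divides φ(341) = φ(11·31) = (11−1)·(31−1) = 10·30 = 300 = 2^2 · 3 · 5^2.
Divisors of 300: 1, 2, 3, 4, 5, 6, 10, 12, 15, 20, 25, 30, 50, 60, 75, 100, 150, 300.
Check 114^d mod 341 for each divisor in increasing order:
114^1 ≡ 114 (mod 341)
114^2 ≡ 38 (mod 341)
114^3 ≡ 240 (mod 341)
114^4 ≡ 80 (mod 341)
114^5 ≡ 254 (mod 341)
114^6 ≡ 312 (mod 341)
114^10 ≡ 67 (mod 341)
114^12 ≡ 159 (mod 341)
114^15 ≡ 309 (mod 341)
114^20 ≡ 56 (mod 341)
114^25 ≡ 243 (mod 341)
114^30 ≡ 1 (mod 341) ✓
So ord_341(114) = 30, hence |⟨114⟩| = 30.
[(Z/341Z)^× : ⟨114⟩] = 300/30 = 10.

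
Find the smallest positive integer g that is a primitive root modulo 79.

3

φ(79) = 79 − 1 = 78 = 2 · 3 · 13.
g is a primitive root iff g^(78/q) ≢ 1 (mod 79) for each prime q ∈ {2, 3, 13}.
g = 2: 2^39 ≡ 1 — hits 1, so not a primitive root.
g = 3: 3^39 ≡ 78; 3^26 ≡ 23; 3^6 ≡ 18 — none is 1, so 3 is a primitive root.
Hence the least primitive root of 79 is 3.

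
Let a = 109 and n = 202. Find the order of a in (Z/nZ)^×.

By Lagrange's theorem, ord_202(109) divides φ(202) = φ(2)·φ(101) = 1·100 = 100 = 2^2 · 5^2.
Divisors of 100: 1, 2, 4, 5, 10, 20, 25, 50, 100.
Check 109^d mod 202 for each divisor in increasing order:
109^1 ≡ 109
109^2 ≡ 165
109^4 ≡ 157
109^5 ≡ 145
109^10 ≡ 17
109^20 ≡ 87
109^25 ≡ 91
109^50 ≡ 201
109^100 ≡ 1
Therefore the multiplicative order of 109 modulo 202 is 100.

100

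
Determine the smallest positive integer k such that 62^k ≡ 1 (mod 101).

20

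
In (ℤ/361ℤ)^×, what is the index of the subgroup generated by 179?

3

ord(179) | φ(361) = φ(19^2) = 19·(19−1) = 342 = 2 · 3^2 · 19.
Divisors of 342: 1, 2, 3, 6, 9, 18, 19, 38, 57, 114, 171, 342.
Test each divisor d:
179^1 ≡ 179 (mod 361)
179^2 ≡ 273 (mod 361)
179^3 ≡ 132 (mod 361)
179^6 ≡ 96 (mod 361)
179^9 ≡ 37 (mod 361)
179^18 ≡ 286 (mod 361)
179^19 ≡ 293 (mod 361)
179^38 ≡ 292 (mod 361)
179^57 ≡ 360 (mod 361)
179^114 ≡ 1 (mod 361) ✓
So ord_361(179) = 114, hence |⟨179⟩| = 114.
[(Z/361Z)^× : ⟨179⟩] = 342/114 = 3.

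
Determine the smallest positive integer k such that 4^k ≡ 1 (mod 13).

The order of 4 must divide φ(13) = 13 − 1 = 12 = 2^2 · 3.
Divisors of 12: 1, 2, 3, 4, 6, 12.
Evaluate successive powers at the divisors of 12:
4^1 ≡ 4
4^2 ≡ 3
4^3 ≡ 12
4^4 ≡ 9
4^6 ≡ 1
The smallest such exponent is 6, so the order of 4 is 6.

6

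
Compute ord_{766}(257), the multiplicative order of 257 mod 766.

382

Since 257 ∈ (Z/766Z)^×, its order divides φ(766) = φ(2)·φ(383) = 1·382 = 382 = 2 · 191.
Divisors of 382: 1, 2, 191, 382.
Compute 257^d (mod 766) for the divisors d until we hit 1:
257^1 ≡ 257 (mod 766)
257^2 ≡ 173 (mod 766)
257^191 ≡ 765 (mod 766)
257^382 ≡ 1 (mod 766) ✓
Hence ord(257) = 382.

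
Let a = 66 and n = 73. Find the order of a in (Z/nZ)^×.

24

The order of 66 must divide φ(73) = 73 − 1 = 72 = 2^3 · 3^2.
Divisors of 72: 1, 2, 3, 4, 6, 8, 9, 12, 18, 24, 36, 72.
Compute 66^d (mod 73) for the divisors d until we hit 1:
66^1 ≡ 66
66^2 ≡ 49
66^3 ≡ 22
66^4 ≡ 65
66^6 ≡ 46
66^8 ≡ 64
66^9 ≡ 63
66^12 ≡ 72
66^18 ≡ 27
66^24 ≡ 1
The smallest such exponent is 24, so the order of 66 is 24.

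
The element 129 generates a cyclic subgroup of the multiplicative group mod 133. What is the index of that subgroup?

Since 129 ∈ (Z/133Z)^×, its order divides φ(133) = φ(7·19) = (7−1)·(19−1) = 6·18 = 108 = 2^2 · 3^3.
Divisors of 108: 1, 2, 3, 4, 6, 9, 12, 18, 27, 36, 54, 108.
Evaluate successive powers at the divisors of 108:
129^1 ≡ 129
129^2 ≡ 16
129^3 ≡ 69
129^4 ≡ 123
129^6 ≡ 106
129^9 ≡ 132
129^12 ≡ 64
129^18 ≡ 1
So ord_133(129) = 18, hence |⟨129⟩| = 18.
The index is φ(133) / ord(129) = 108 / 18 = 6.

6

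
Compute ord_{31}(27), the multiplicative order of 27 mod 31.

10

The order of 27 must divide φ(31) = 31 − 1 = 30 = 2 · 3 · 5.
Divisors of 30: 1, 2, 3, 5, 6, 10, 15, 30.
Check 27^d mod 31 for each divisor in increasing order:
27^1 ≡ 27
27^2 ≡ 16
27^3 ≡ 29
27^5 ≡ 30
27^6 ≡ 4
27^10 ≡ 1
So ord_31(27) = 10.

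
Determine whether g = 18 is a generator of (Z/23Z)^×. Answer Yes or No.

No

φ(23) = 23 − 1 = 22 = 2 · 11.
It suffices to check that the order of 18 is not a proper divisor of 22: compute 18^(22/q) for q ∈ {2, 11}.
18^11 ≡ 1 (mod 23)  [q = 2: ≡ 1 ✗]
18^2 ≡ 2 (mod 23)  [q = 11: ≢ 1 ✓]
Since 18^11 ≡ 1, the order of 18 divides 11 < 22, so 18 is not a primitive root.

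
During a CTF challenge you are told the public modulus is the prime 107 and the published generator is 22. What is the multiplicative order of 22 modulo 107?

ord(22) | φ(107) = 107 − 1 = 106 = 2 · 53.
Divisors of 106: 1, 2, 53, 106.
Compute 22^d (mod 107) for the divisors d until we hit 1:
22^1 ≡ 22
22^2 ≡ 56
22^53 ≡ 106
22^106 ≡ 1
The smallest such exponent is 106, so the order of 22 is 106.

106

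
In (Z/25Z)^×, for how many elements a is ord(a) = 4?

φ(25) = φ(5^2) = 5·(5−1) = 20 = 2^2 · 5.
(Z/25Z)^× is cyclic (|G| = 20); a cyclic group of order m has exactly φ(d) elements of each order d | m, and none otherwise.
4 = 2^2 divides 20, and φ(4) = 2.

2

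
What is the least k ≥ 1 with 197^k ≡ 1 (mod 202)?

By Lagrange's theorem, ord_202(197) divides φ(202) = φ(2)·φ(101) = 1·100 = 100 = 2^2 · 5^2.
Divisors of 100: 1, 2, 4, 5, 10, 20, 25, 50, 100.
Compute 197^d (mod 202) for the divisors d until we hit 1:
197^1 ≡ 197 (mod 202)
197^2 ≡ 25 (mod 202)
197^4 ≡ 19 (mod 202)
197^5 ≡ 107 (mod 202)
197^10 ≡ 137 (mod 202)
197^20 ≡ 185 (mod 202)
197^25 ≡ 201 (mod 202)
197^50 ≡ 1 (mod 202) ✓
So ord_202(197) = 50.

50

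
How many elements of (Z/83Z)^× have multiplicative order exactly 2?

φ(83) = 83 − 1 = 82 = 2 · 41.
Since (Z/83Z)^× is cyclic of order 82, the number of elements of order d is φ(d) when d | 82 and 0 otherwise.
2 | 82, and φ(2) = 2 − 1 = 1.

1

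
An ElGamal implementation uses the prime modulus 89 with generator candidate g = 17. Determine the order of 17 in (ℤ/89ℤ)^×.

44

The order of 17 must divide φ(89) = 89 − 1 = 88 = 2^3 · 11.
Divisors of 88: 1, 2, 4, 8, 11, 22, 44, 88.
Evaluate successive powers at the divisors of 88:
17^1 ≡ 17 (mod 89)
17^2 ≡ 22 (mod 89)
17^4 ≡ 39 (mod 89)
17^8 ≡ 8 (mod 89)
17^11 ≡ 55 (mod 89)
17^22 ≡ 88 (mod 89)
17^44 ≡ 1 (mod 89) ✓
Hence ord(17) = 44.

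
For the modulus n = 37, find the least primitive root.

2

φ(37) = 37 − 1 = 36 = 2^2 · 3^2.
g is a primitive root iff g^(36/q) ≢ 1 (mod 37) for each prime q ∈ {2, 3}.
g = 2: 2^18 ≡ 36; 2^12 ≡ 26 — none is 1, so 2 is a primitive root.
The smallest primitive root modulo 37 is 2.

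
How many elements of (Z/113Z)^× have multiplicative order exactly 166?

0

φ(113) = 113 − 1 = 112 = 2^4 · 7.
In a cyclic group of order 112, there are φ(d) elements of order d for each divisor d of 112, and zero for non-divisors.
Since 166 ∤ 112, the count is 0.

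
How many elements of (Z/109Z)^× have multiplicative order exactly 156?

0

φ(109) = 109 − 1 = 108 = 2^2 · 3^3.
In a cyclic group of order 108, there are φ(d) elements of order d for each divisor d of 108, and zero for non-divisors.
Here 108 is not a multiple of 156, so there are no elements of order 156.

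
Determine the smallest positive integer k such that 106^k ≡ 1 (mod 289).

68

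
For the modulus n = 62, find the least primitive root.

3

φ(62) = φ(2)·φ(31) = 1·30 = 30 = 2 · 3 · 5.
g is a primitive root iff g^(30/q) ≢ 1 (mod 62) for each prime q ∈ {2, 3, 5}.
g = 2: gcd(2, 62) = 2 > 1, not a unit — skip.
g = 3: 3^15 ≡ 61; 3^10 ≡ 25; 3^6 ≡ 47 — none is 1, so 3 is a primitive root.
The smallest primitive root modulo 62 is 3.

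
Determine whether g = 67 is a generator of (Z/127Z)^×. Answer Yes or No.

Yes

φ(127) = 127 − 1 = 126 = 2 · 3^2 · 7.
Test 67^(126/q) mod 127 for each prime factor q of 126:
67^63 ≡ 126 (mod 127)  [q = 2: ≢ 1 ✓]
67^42 ≡ 107 (mod 127)  [q = 3: ≢ 1 ✓]
67^18 ≡ 4 (mod 127)  [q = 7: ≢ 1 ✓]
All checks pass, so 67 has order 126 and is a primitive root modulo 127.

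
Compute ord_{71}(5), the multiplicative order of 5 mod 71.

5

The order of 5 must divide φ(71) = 71 − 1 = 70 = 2 · 5 · 7.
Divisors of 70: 1, 2, 5, 7, 10, 14, 35, 70.
Compute 5^d (mod 71) for the divisors d until we hit 1:
5^1 ≡ 5 (mod 71)
5^2 ≡ 25 (mod 71)
5^5 ≡ 1 (mod 71) ✓
So ord_71(5) = 5.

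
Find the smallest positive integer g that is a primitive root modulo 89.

3

φ(89) = 89 − 1 = 88 = 2^3 · 11.
Test candidates g = 2, 3, … against the prime factors q ∈ {2, 11} of φ(89): g is a generator iff g^(88/q) ≢ 1 for every such q.
g = 2: 2^44 ≡ 1 — hits 1, so not a primitive root.
g = 3: 3^44 ≡ 88; 3^8 ≡ 64 — none is 1, so 3 is a primitive root.
So 3 is the smallest generator of (Z/89Z)^×.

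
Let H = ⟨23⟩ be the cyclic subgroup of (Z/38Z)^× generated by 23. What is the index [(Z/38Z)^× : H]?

2

Since 23 ∈ (Z/38Z)^×, its order divides φ(38) = φ(2)·φ(19) = 1·18 = 18 = 2 · 3^2.
Divisors of 18: 1, 2, 3, 6, 9, 18.
Evaluate successive powers at the divisors of 18:
23^1 ≡ 23
23^2 ≡ 35
23^3 ≡ 7
23^6 ≡ 11
23^9 ≡ 1
Thus |⟨23⟩| = ord(23) = 9.
Index = |(Z/38Z)^×| / |⟨23⟩| = 18 / 9 = 2.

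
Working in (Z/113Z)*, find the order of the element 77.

56

By Lagrange's theorem, ord_113(77) divides φ(113) = 113 − 1 = 112 = 2^4 · 7.
Divisors of 112: 1, 2, 4, 7, 8, 14, 16, 28, 56, 112.
Evaluate successive powers at the divisors of 112:
77^1 ≡ 77 (mod 113)
77^2 ≡ 53 (mod 113)
77^4 ≡ 97 (mod 113)
77^7 ≡ 18 (mod 113)
77^8 ≡ 30 (mod 113)
77^14 ≡ 98 (mod 113)
77^16 ≡ 109 (mod 113)
77^28 ≡ 112 (mod 113)
77^56 ≡ 1 (mod 113) ✓
Hence ord(77) = 56.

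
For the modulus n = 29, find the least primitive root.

φ(29) = 29 − 1 = 28 = 2^2 · 7.
g is a primitive root iff g^(28/q) ≢ 1 (mod 29) for each prime q ∈ {2, 7}.
g = 2: 2^14 ≡ 28; 2^4 ≡ 16 — none is 1, so 2 is a primitive root.
So 2 is the smallest generator of (Z/29Z)^×.

2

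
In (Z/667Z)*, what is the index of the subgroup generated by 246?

The order of 246 must divide φ(667) = φ(23·29) = (23−1)·(29−1) = 22·28 = 616 = 2^3 · 7 · 11.
Divisors of 616: 1, 2, 4, 7, 8, 11, 14, 22, 28, 44, 56, 77, 88, 154, 308, 616.
Evaluate successive powers at the divisors of 616:
246^1 ≡ 246 (mod 667)
246^2 ≡ 486 (mod 667)
246^4 ≡ 78 (mod 667)
246^7 ≡ 41 (mod 667)
246^8 ≡ 81 (mod 667)
246^11 ≡ 530 (mod 667)
246^14 ≡ 347 (mod 667)
246^22 ≡ 93 (mod 667)
246^28 ≡ 349 (mod 667)
246^44 ≡ 645 (mod 667)
246^56 ≡ 407 (mod 667)
246^77 ≡ 162 (mod 667)
246^88 ≡ 484 (mod 667)
246^154 ≡ 231 (mod 667)
246^308 ≡ 1 (mod 667) ✓
So ord_667(246) = 308, hence |⟨246⟩| = 308.
Index = |(Z/667Z)^×| / |⟨246⟩| = 616 / 308 = 2.

2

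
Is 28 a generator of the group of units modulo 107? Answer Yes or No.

φ(107) = 107 − 1 = 106 = 2 · 53.
It suffices to check that the order of 28 is not a proper divisor of 106: compute 28^(106/q) for q ∈ {2, 53}.
28^53 ≡ 106 (mod 107)  [q = 2: ≢ 1 ✓]
28^2 ≡ 35 (mod 107)  [q = 53: ≢ 1 ✓]
All checks pass, so 28 has order 106 and is a primitive root modulo 107.

Yes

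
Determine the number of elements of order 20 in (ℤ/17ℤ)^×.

φ(17) = 17 − 1 = 16 = 2^4.
In a cyclic group of order 16, there are φ(d) elements of order d for each divisor d of 16, and zero for non-divisors.
Since 20 ∤ 16, the count is 0.

0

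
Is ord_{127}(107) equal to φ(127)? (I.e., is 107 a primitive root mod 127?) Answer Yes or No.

No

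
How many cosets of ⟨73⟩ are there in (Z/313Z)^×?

3

The order of 73 must divide φ(313) = 313 − 1 = 312 = 2^3 · 3 · 13.
Divisors of 312: 1, 2, 3, 4, 6, 8, 12, 13, 24, 26, 39, 52, 78, 104, 156, 312.
Evaluate successive powers at the divisors of 312:
73^1 ≡ 73 (mod 313)
73^2 ≡ 8 (mod 313)
73^3 ≡ 271 (mod 313)
73^4 ≡ 64 (mod 313)
73^6 ≡ 199 (mod 313)
73^8 ≡ 27 (mod 313)
73^12 ≡ 163 (mod 313)
73^13 ≡ 5 (mod 313)
73^24 ≡ 277 (mod 313)
73^26 ≡ 25 (mod 313)
73^39 ≡ 125 (mod 313)
73^52 ≡ 312 (mod 313)
73^78 ≡ 288 (mod 313)
73^104 ≡ 1 (mod 313) ✓
Thus |⟨73⟩| = ord(73) = 104.
Index = |(Z/313Z)^×| / |⟨73⟩| = 312 / 104 = 3.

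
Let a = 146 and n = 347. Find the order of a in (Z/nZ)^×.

The order of 146 must divide φ(347) = 347 − 1 = 346 = 2 · 173.
Divisors of 346: 1, 2, 173, 346.
Evaluate successive powers at the divisors of 346:
146^1 ≡ 146
146^2 ≡ 149
146^173 ≡ 346
146^346 ≡ 1
So ord_347(146) = 346.

346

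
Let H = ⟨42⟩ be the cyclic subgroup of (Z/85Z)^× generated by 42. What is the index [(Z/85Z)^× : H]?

The order of 42 must divide φ(85) = φ(5·17) = (5−1)·(17−1) = 4·16 = 64 = 2^6.
Divisors of 64: 1, 2, 4, 8, 16, 32, 64.
Check 42^d mod 85 for each divisor in increasing order:
42^1 ≡ 42 (mod 85)
42^2 ≡ 64 (mod 85)
42^4 ≡ 16 (mod 85)
42^8 ≡ 1 (mod 85) ✓
The order of 42 is 8, so the subgroup it generates has 8 elements.
[(Z/85Z)^× : ⟨42⟩] = 64/8 = 8.

8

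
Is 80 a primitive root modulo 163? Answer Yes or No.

Yes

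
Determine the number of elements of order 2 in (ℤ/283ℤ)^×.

1

φ(283) = 283 − 1 = 282 = 2 · 3 · 47.
Since (Z/283Z)^× is cyclic of order 282, the number of elements of order d is φ(d) when d | 282 and 0 otherwise.
2 | 282, and φ(2) = 2 − 1 = 1.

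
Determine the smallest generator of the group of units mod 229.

6

φ(229) = 229 − 1 = 228 = 2^2 · 3 · 19.
g is a primitive root iff g^(228/q) ≢ 1 (mod 229) for each prime q ∈ {2, 3, 19}.
g = 2: 2^114 ≡ 228; 2^76 ≡ 1 — hits 1, so not a primitive root.
g = 3: 3^114 ≡ 1 — hits 1, so not a primitive root.
g = 4: 4^114 ≡ 1 — hits 1, so not a primitive root.
g = 5: 5^114 ≡ 1 — hits 1, so not a primitive root.
g = 6: 6^114 ≡ 228; 6^76 ≡ 134; 6^12 ≡ 165 — none is 1, so 6 is a primitive root.
Hence the least primitive root of 229 is 6.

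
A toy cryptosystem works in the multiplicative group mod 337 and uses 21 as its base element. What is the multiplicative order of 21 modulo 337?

42

Since 21 ∈ (Z/337Z)^×, its order divides φ(337) = 337 − 1 = 336 = 2^4 · 3 · 7.
Divisors of 336: 1, 2, 3, 4, 6, 7, 8, 12, 14, 16, 21, 24, 28, 42, 48, 56, 84, 112, 168, 336.
Check 21^d mod 337 for each divisor in increasing order:
21^1 ≡ 21
21^2 ≡ 104
21^3 ≡ 162
21^4 ≡ 32
21^6 ≡ 295
21^7 ≡ 129
21^8 ≡ 13
21^12 ≡ 79
21^14 ≡ 128
21^16 ≡ 169
21^21 ≡ 336
21^24 ≡ 175
21^28 ≡ 208
21^42 ≡ 1
The smallest such exponent is 42, so the order of 21 is 42.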